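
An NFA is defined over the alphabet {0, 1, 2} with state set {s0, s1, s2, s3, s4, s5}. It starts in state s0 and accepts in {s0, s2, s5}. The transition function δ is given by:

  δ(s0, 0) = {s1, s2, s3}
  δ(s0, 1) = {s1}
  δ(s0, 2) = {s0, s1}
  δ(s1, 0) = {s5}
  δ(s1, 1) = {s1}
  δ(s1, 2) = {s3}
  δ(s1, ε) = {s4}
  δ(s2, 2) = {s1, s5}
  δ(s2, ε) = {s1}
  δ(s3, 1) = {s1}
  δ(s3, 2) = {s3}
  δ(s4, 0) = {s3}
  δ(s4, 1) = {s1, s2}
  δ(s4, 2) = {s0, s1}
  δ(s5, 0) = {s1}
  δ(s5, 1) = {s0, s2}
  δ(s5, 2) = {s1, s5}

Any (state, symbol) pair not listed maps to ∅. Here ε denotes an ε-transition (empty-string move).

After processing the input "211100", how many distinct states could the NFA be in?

2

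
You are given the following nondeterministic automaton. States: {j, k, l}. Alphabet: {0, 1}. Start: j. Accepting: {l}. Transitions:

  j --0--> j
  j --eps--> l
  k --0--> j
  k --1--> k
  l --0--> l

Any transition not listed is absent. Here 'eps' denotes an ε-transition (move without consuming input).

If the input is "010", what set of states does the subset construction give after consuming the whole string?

∅

Start: ε-closure({j}) = {j, l}.
Read '0': {j, l} → {j, l}.
Read '1': {j, l} → ∅.
The set is empty and remains empty for the remaining 1 symbol.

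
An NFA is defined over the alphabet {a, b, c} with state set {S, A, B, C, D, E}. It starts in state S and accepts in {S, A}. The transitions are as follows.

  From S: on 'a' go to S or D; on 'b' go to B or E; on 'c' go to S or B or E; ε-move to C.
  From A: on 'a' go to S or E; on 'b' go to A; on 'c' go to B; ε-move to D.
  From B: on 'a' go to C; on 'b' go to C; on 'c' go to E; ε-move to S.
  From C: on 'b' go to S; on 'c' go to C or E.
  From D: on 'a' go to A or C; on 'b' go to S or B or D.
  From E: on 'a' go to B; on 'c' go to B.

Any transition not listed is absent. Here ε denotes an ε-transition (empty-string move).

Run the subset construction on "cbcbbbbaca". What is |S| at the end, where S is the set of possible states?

4

Start: ε-closure({S}) = {S, C}.
Read 'c': {S, C} → {S, B, C, E}.
Read 'b': {S, B, C, E} → {S, B, C, E}.
Read 'c': {S, B, C, E} → {S, B, C, E}.
Read 'b': {S, B, C, E} → {S, B, C, E}.
Read 'b': {S, B, C, E} → {S, B, C, E}.
Read 'b': {S, B, C, E} → {S, B, C, E}.
Read 'b': {S, B, C, E} → {S, B, C, E}.
Read 'a': {S, B, C, E} → {S, B, C, D}.
Read 'c': {S, B, C, D} → {S, B, C, E}.
Read 'a': {S, B, C, E} → {S, B, C, D}.
That set has 4 states.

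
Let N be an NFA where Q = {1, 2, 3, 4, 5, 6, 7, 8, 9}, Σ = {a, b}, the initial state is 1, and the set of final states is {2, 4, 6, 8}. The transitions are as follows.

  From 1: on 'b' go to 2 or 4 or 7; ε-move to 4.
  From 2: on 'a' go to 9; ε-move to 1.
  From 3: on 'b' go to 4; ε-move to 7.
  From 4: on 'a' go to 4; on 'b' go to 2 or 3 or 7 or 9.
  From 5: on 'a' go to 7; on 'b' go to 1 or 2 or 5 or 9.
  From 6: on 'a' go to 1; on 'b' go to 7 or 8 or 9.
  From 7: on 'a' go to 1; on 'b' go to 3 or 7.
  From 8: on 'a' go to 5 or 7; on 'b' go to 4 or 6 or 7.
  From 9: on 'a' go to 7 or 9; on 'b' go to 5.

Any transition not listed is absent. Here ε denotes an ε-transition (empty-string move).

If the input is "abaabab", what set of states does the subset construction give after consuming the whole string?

Start: ε-closure({1}) = {1, 4}.
Read 'a': 1→∅, 4→{4}; now {4}.
Read 'b': 4→{2, 3, 7, 9}; union {2, 3, 7, 9}; ε-closure = {1, 2, 3, 4, 7, 9}.
Read 'a': 1→∅, 2→{9}, 3→∅, 4→{4}, 7→{1}, 9→{7, 9}; now {1, 4, 7, 9}.
Read 'a': 1→∅, 4→{4}, 7→{1}, 9→{7, 9}; now {1, 4, 7, 9}.
Read 'b': 1→{2, 4, 7}, 4→{2, 3, 7, 9}, 7→{3, 7}, 9→{5}; union {2, 3, 4, 5, 7, 9}; ε-closure = {1, 2, 3, 4, 5, 7, 9}.
Read 'a': 1→∅, 2→{9}, 3→∅, 4→{4}, 5→{7}, 7→{1}, 9→{7, 9}; now {1, 4, 7, 9}.
Read 'b': 1→{2, 4, 7}, 4→{2, 3, 7, 9}, 7→{3, 7}, 9→{5}; union {2, 3, 4, 5, 7, 9}; ε-closure = {1, 2, 3, 4, 5, 7, 9}.

{1, 2, 3, 4, 5, 7, 9}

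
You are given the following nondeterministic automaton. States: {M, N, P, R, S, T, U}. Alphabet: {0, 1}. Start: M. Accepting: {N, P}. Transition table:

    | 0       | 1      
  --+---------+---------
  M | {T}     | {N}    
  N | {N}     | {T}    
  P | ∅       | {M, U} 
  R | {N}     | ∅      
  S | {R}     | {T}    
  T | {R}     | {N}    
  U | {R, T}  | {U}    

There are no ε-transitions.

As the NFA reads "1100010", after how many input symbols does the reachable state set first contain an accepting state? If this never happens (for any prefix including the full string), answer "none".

1

Start in {M}.
Read '1': {M} → {N}.
None of the earlier sets intersect F, but {N} does.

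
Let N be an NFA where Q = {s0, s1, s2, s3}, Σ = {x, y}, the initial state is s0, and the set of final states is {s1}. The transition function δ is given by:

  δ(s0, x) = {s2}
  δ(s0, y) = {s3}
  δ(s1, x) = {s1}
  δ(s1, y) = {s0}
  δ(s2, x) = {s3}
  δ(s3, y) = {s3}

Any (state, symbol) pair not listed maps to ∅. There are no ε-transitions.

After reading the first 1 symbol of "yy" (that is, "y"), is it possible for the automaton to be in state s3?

Yes

Start in {s0}.
Read 'y': {s0} → {s3}.
State s3 is in {s3}.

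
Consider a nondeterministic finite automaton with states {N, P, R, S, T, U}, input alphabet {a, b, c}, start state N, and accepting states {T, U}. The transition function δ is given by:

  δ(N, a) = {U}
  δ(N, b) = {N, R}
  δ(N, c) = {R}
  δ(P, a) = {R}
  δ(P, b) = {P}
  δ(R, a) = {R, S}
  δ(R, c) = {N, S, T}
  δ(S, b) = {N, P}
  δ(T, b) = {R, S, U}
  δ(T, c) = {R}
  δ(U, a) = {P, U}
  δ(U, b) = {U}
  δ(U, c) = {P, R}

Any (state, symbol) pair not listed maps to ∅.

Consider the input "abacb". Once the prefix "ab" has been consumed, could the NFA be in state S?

Start in {N}.
Read 'a': N→{U}; now {U}.
Read 'b': U→{U}; now {U}.
State S is not in {U}.

No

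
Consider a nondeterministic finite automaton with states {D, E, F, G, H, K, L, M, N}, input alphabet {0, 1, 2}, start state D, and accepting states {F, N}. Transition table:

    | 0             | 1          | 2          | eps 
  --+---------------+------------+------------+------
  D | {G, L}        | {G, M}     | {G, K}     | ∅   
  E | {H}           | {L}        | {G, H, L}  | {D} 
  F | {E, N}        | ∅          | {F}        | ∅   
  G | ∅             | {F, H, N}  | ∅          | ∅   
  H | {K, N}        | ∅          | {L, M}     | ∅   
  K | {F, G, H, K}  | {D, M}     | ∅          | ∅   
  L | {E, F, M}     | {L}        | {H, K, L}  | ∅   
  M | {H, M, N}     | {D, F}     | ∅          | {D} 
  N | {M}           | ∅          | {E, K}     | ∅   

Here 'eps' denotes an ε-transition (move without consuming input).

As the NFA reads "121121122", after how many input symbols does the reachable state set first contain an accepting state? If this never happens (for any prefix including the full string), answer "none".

3

Start in {D}.
Read '1': {D} → {D, G, M}.
Read '2': {D, G, M} → {G, K}.
Read '1': {G, K} → {D, F, H, M, N}.
None of the earlier sets intersect F, but {D, F, H, M, N} does.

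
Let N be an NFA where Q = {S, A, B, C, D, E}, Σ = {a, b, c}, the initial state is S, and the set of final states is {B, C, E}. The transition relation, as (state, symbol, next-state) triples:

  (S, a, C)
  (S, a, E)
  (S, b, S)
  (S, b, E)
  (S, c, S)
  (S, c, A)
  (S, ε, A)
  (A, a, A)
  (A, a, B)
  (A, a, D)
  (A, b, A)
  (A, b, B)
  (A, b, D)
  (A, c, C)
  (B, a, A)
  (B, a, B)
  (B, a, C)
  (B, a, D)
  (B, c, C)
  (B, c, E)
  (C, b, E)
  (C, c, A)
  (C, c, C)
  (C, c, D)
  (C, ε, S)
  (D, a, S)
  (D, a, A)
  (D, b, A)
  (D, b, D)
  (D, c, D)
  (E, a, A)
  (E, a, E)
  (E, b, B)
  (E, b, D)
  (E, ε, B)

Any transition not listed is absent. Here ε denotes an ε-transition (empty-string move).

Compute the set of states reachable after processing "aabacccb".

{S, A, B, D, E}

Start: ε-closure({S}) = {S, A}.
Read 'a': S→{C, E}, A→{A, B, D}; union {A, B, C, D, E}; ε-closure = {S, A, B, C, D, E}.
Read 'a': S→{C, E}, A→{A, B, D}, B→{A, B, C, D}, C→∅, D→{S, A}, E→{A, E}; now {S, A, B, C, D, E}.
Read 'b': S→{S, E}, A→{A, B, D}, B→∅, C→{E}, D→{A, D}, E→{B, D}; now {S, A, B, D, E}.
Read 'a': S→{C, E}, A→{A, B, D}, B→{A, B, C, D}, D→{S, A}, E→{A, E}; now {S, A, B, C, D, E}.
Read 'c': S→{S, A}, A→{C}, B→{C, E}, C→{A, C, D}, D→{D}, E→∅; union {S, A, C, D, E}; ε-closure = {S, A, B, C, D, E}.
Read 'c': S→{S, A}, A→{C}, B→{C, E}, C→{A, C, D}, D→{D}, E→∅; union {S, A, C, D, E}; ε-closure = {S, A, B, C, D, E}.
Read 'c': S→{S, A}, A→{C}, B→{C, E}, C→{A, C, D}, D→{D}, E→∅; union {S, A, C, D, E}; ε-closure = {S, A, B, C, D, E}.
Read 'b': S→{S, E}, A→{A, B, D}, B→∅, C→{E}, D→{A, D}, E→{B, D}; now {S, A, B, D, E}.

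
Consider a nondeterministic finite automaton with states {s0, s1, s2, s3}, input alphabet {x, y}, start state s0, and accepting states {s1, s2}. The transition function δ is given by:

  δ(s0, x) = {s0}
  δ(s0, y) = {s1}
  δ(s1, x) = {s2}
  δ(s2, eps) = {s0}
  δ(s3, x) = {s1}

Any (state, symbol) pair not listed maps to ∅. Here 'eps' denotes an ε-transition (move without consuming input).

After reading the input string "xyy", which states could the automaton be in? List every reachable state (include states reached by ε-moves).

∅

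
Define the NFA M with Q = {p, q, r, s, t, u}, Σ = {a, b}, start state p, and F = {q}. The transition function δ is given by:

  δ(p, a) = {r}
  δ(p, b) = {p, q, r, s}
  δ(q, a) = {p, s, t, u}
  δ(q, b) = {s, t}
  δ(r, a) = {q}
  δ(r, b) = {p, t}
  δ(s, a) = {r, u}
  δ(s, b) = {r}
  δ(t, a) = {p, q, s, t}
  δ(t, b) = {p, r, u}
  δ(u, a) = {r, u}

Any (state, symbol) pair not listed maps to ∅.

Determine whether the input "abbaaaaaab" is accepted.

Yes

Start in {p}.
Read 'a': p→{r}; now {r}.
Read 'b': r→{p, t}; now {p, t}.
Read 'b': p→{p, q, r, s}, t→{p, r, u}; now {p, q, r, s, u}.
Read 'a': p→{r}, q→{p, s, t, u}, r→{q}, s→{r, u}, u→{r, u}; now {p, q, r, s, t, u}.
Read 'a': p→{r}, q→{p, s, t, u}, r→{q}, s→{r, u}, t→{p, q, s, t}, u→{r, u}; now {p, q, r, s, t, u}.
Read 'a': p→{r}, q→{p, s, t, u}, r→{q}, s→{r, u}, t→{p, q, s, t}, u→{r, u}; now {p, q, r, s, t, u}.
Read 'a': p→{r}, q→{p, s, t, u}, r→{q}, s→{r, u}, t→{p, q, s, t}, u→{r, u}; now {p, q, r, s, t, u}.
Read 'a': p→{r}, q→{p, s, t, u}, r→{q}, s→{r, u}, t→{p, q, s, t}, u→{r, u}; now {p, q, r, s, t, u}.
Read 'a': p→{r}, q→{p, s, t, u}, r→{q}, s→{r, u}, t→{p, q, s, t}, u→{r, u}; now {p, q, r, s, t, u}.
Read 'b': p→{p, q, r, s}, q→{s, t}, r→{p, t}, s→{r}, t→{p, r, u}, u→∅; now {p, q, r, s, t, u}.
The final set {p, q, r, s, t, u} contains the accepting state q.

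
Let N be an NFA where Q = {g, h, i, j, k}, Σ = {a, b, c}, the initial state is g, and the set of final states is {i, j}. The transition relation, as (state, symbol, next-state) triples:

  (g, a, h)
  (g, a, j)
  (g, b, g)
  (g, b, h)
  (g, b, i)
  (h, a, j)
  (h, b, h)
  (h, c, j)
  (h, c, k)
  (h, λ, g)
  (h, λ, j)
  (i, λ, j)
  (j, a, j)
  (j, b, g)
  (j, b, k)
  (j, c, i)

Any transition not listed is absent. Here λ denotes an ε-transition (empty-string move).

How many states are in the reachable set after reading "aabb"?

Start in {g}.
Read 'a': {g} → {g, h, j}.
Read 'a': {g, h, j} → {g, h, j}.
Read 'b': {g, h, j} → {g, h, i, j, k}.
Read 'b': {g, h, i, j, k} → {g, h, i, j, k}.
That set has 5 states.

5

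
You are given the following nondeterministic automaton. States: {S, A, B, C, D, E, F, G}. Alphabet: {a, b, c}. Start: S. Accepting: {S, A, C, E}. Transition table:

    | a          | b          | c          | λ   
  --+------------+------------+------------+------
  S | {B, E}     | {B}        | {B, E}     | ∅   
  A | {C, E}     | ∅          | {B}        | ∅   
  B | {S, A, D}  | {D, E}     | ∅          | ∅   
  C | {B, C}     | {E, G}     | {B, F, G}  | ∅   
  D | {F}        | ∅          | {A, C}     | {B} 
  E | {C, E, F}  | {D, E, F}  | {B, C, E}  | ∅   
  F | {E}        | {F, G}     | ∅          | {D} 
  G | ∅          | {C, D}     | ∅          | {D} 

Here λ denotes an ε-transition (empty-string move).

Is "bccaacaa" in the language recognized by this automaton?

Start in {S}.
Read 'b': {S} → {B}.
Read 'c': {B} → ∅.
The set is empty and remains empty for the remaining 6 symbols.
The final set ∅ contains no accepting state.

No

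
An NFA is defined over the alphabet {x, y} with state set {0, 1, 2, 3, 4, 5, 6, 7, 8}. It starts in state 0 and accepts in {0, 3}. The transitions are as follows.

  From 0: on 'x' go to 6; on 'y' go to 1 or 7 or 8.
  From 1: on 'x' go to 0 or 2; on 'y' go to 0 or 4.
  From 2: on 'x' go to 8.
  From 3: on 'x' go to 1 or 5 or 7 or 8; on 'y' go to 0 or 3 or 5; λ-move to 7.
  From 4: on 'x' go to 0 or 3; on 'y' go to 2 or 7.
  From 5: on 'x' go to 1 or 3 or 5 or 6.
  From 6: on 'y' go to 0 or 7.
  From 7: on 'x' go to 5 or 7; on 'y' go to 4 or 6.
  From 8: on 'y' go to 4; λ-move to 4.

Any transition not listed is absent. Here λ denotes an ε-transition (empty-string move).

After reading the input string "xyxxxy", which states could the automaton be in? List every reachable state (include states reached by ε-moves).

Start in {0}.
Read 'x': 0→{6}; now {6}.
Read 'y': 6→{0, 7}; now {0, 7}.
Read 'x': 0→{6}, 7→{5, 7}; now {5, 6, 7}.
Read 'x': 5→{1, 3, 5, 6}, 6→∅, 7→{5, 7}; now {1, 3, 5, 6, 7}.
Read 'x': 1→{0, 2}, 3→{1, 5, 7, 8}, 5→{1, 3, 5, 6}, 6→∅, 7→{5, 7}; union {0, 1, 2, 3, 5, 6, 7, 8}; ε-closure = {0, 1, 2, 3, 4, 5, 6, 7, 8}.
Read 'y': 0→{1, 7, 8}, 1→{0, 4}, 2→∅, 3→{0, 3, 5}, 4→{2, 7}, 5→∅, 6→{0, 7}, 7→{4, 6}, 8→{4}; now {0, 1, 2, 3, 4, 5, 6, 7, 8}.

{0, 1, 2, 3, 4, 5, 6, 7, 8}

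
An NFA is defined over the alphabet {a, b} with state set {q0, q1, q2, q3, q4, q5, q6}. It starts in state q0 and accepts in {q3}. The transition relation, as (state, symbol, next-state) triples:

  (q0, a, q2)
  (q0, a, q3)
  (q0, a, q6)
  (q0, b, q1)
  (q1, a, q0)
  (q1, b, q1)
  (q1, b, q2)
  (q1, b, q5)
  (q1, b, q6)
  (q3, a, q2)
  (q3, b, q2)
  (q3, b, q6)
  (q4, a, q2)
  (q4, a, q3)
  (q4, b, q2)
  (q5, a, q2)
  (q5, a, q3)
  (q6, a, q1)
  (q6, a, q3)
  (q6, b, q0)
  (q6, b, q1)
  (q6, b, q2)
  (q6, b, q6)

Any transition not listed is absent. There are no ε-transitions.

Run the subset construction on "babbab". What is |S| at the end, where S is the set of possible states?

4

Start in {q0}.
Read 'b': q0→{q1}; now {q1}.
Read 'a': q1→{q0}; now {q0}.
Read 'b': q0→{q1}; now {q1}.
Read 'b': q1→{q1, q2, q5, q6}; now {q1, q2, q5, q6}.
Read 'a': q1→{q0}, q2→∅, q5→{q2, q3}, q6→{q1, q3}; now {q0, q1, q2, q3}.
Read 'b': q0→{q1}, q1→{q1, q2, q5, q6}, q2→∅, q3→{q2, q6}; now {q1, q2, q5, q6}.
That set has 4 states.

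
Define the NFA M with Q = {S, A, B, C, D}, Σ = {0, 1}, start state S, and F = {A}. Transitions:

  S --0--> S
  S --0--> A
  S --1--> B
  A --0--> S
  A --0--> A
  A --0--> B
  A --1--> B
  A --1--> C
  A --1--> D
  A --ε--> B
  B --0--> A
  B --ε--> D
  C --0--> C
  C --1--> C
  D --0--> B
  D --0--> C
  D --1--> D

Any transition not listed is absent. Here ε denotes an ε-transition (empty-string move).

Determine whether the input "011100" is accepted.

Yes

Start in {S}.
Read '0': S→{S, A}; union {S, A}; ε-closure = {S, A, B, D}.
Read '1': S→{B}, A→{B, C, D}, B→∅, D→{D}; now {B, C, D}.
Read '1': B→∅, C→{C}, D→{D}; now {C, D}.
Read '1': C→{C}, D→{D}; now {C, D}.
Read '0': C→{C}, D→{B, C}; union {B, C}; ε-closure = {B, C, D}.
Read '0': B→{A}, C→{C}, D→{B, C}; union {A, B, C}; ε-closure = {A, B, C, D}.
The final set {A, B, C, D} contains the accepting state A.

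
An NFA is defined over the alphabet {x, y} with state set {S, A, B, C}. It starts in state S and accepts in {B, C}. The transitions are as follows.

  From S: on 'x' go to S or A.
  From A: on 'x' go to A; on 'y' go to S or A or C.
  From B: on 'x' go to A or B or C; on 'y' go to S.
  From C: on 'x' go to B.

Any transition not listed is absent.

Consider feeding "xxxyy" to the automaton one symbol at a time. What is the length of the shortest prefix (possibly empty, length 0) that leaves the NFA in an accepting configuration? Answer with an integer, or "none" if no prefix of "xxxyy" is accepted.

4

Start in {S}.
Read 'x': {S} → {S, A}.
Read 'x': {S, A} → {S, A}.
Read 'x': {S, A} → {S, A}.
Read 'y': {S, A} → {S, A, C}.
None of the earlier sets intersect F, but {S, A, C} does.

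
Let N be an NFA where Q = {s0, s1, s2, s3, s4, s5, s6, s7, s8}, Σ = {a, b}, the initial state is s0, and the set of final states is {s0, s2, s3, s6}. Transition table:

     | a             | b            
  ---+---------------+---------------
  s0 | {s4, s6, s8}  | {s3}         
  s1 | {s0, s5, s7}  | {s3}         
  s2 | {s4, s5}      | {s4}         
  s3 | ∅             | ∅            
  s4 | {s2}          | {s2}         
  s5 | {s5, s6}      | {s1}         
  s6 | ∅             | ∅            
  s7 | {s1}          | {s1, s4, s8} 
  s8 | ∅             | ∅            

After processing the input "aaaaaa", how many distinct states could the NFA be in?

3

Start in {s0}.
Read 'a': s0→{s4, s6, s8}; now {s4, s6, s8}.
Read 'a': s4→{s2}, s6→∅, s8→∅; now {s2}.
Read 'a': s2→{s4, s5}; now {s4, s5}.
Read 'a': s4→{s2}, s5→{s5, s6}; now {s2, s5, s6}.
Read 'a': s2→{s4, s5}, s5→{s5, s6}, s6→∅; now {s4, s5, s6}.
Read 'a': s4→{s2}, s5→{s5, s6}, s6→∅; now {s2, s5, s6}.
That set has 3 states.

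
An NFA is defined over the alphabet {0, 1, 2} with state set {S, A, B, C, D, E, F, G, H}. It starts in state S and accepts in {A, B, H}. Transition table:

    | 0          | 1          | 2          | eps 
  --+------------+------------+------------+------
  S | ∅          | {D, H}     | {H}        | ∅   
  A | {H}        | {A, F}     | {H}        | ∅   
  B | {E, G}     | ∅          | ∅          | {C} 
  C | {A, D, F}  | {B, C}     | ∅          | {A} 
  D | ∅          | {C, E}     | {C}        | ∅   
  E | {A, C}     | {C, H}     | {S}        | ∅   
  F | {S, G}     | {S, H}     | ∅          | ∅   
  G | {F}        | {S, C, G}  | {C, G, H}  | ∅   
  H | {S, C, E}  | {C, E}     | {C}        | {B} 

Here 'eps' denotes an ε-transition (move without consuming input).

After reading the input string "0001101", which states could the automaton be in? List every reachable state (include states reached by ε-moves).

Start in {S}.
Read '0': {S} → ∅.
The set is empty and remains empty for the remaining 6 symbols.

∅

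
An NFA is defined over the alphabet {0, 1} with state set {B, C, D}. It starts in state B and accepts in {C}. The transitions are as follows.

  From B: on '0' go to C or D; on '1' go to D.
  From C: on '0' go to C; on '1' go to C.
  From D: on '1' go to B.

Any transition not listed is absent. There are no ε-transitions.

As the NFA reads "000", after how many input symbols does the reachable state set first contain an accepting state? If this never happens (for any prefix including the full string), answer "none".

1

Start in {B}.
Read '0': B→{C, D}; now {C, D}.
None of the earlier sets intersect F, but {C, D} does.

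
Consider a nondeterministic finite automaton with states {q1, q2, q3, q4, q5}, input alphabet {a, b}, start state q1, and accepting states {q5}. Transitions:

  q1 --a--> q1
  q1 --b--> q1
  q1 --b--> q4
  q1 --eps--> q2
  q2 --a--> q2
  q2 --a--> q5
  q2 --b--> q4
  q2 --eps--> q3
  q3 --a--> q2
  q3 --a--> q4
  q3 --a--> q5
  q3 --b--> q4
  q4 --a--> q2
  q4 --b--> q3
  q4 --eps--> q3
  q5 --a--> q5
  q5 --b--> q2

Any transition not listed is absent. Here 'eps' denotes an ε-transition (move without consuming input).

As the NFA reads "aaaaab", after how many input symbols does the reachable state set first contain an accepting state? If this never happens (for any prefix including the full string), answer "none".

1

Start: ε-closure({q1}) = {q1, q2, q3}.
Read 'a': {q1, q2, q3} → {q1, q2, q3, q4, q5}.
None of the earlier sets intersect F, but {q1, q2, q3, q4, q5} does.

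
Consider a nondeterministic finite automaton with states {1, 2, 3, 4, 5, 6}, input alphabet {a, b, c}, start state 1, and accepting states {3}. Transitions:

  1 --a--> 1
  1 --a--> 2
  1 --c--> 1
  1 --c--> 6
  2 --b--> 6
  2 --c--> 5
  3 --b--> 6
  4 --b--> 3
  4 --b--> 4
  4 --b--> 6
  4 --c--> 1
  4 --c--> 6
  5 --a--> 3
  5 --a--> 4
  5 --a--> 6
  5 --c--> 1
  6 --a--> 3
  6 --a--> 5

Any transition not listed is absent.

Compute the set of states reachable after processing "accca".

Start in {1}.
Read 'a': {1} → {1, 2}.
Read 'c': {1, 2} → {1, 5, 6}.
Read 'c': {1, 5, 6} → {1, 6}.
Read 'c': {1, 6} → {1, 6}.
Read 'a': {1, 6} → {1, 2, 3, 5}.

{1, 2, 3, 5}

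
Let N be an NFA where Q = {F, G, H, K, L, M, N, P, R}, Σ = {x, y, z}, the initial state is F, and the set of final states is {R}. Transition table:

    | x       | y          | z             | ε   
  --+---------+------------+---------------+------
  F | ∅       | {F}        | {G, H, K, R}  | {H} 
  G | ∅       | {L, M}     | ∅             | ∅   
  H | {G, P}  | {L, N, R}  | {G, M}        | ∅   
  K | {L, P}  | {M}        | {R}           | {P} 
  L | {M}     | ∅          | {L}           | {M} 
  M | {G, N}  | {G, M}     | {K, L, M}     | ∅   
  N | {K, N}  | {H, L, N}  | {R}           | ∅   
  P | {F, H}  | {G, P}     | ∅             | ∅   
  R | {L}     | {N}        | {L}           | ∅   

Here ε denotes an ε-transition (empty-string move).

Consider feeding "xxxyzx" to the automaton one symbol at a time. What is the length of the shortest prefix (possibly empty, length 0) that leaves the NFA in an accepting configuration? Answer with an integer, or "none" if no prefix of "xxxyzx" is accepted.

Start: ε-closure({F}) = {F, H}.
Read 'x': {F, H} → {G, P}.
Read 'x': {G, P} → {F, H}.
Read 'x': {F, H} → {G, P}.
Read 'y': {G, P} → {G, L, M, P}.
Read 'z': {G, L, M, P} → {K, L, M, P}.
Read 'x': {K, L, M, P} → {F, G, H, L, M, N, P}.
No reachable set along the way intersects F.

none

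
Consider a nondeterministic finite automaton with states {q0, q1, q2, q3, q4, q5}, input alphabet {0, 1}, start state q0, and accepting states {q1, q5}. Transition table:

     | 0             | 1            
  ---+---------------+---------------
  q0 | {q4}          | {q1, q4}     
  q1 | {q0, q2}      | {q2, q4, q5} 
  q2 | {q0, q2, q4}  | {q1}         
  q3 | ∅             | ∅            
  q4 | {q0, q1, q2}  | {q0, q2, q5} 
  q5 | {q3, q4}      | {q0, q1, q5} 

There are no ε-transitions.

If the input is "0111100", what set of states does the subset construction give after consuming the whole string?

Start in {q0}.
Read '0': q0→{q4}; now {q4}.
Read '1': q4→{q0, q2, q5}; now {q0, q2, q5}.
Read '1': q0→{q1, q4}, q2→{q1}, q5→{q0, q1, q5}; now {q0, q1, q4, q5}.
Read '1': q0→{q1, q4}, q1→{q2, q4, q5}, q4→{q0, q2, q5}, q5→{q0, q1, q5}; now {q0, q1, q2, q4, q5}.
Read '1': q0→{q1, q4}, q1→{q2, q4, q5}, q2→{q1}, q4→{q0, q2, q5}, q5→{q0, q1, q5}; now {q0, q1, q2, q4, q5}.
Read '0': q0→{q4}, q1→{q0, q2}, q2→{q0, q2, q4}, q4→{q0, q1, q2}, q5→{q3, q4}; now {q0, q1, q2, q3, q4}.
Read '0': q0→{q4}, q1→{q0, q2}, q2→{q0, q2, q4}, q3→∅, q4→{q0, q1, q2}; now {q0, q1, q2, q4}.

{q0, q1, q2, q4}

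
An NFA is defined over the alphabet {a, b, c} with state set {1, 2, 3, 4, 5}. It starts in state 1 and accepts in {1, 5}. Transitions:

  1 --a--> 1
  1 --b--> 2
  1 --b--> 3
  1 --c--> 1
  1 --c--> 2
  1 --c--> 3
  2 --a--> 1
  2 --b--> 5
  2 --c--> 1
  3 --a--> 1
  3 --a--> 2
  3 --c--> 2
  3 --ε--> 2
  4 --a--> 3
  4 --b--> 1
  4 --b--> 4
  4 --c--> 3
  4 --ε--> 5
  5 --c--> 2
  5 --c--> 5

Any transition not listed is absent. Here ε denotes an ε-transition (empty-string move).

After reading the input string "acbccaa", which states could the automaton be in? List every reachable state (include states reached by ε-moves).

Start in {1}.
Read 'a': 1→{1}; now {1}.
Read 'c': 1→{1, 2, 3}; now {1, 2, 3}.
Read 'b': 1→{2, 3}, 2→{5}, 3→∅; now {2, 3, 5}.
Read 'c': 2→{1}, 3→{2}, 5→{2, 5}; now {1, 2, 5}.
Read 'c': 1→{1, 2, 3}, 2→{1}, 5→{2, 5}; now {1, 2, 3, 5}.
Read 'a': 1→{1}, 2→{1}, 3→{1, 2}, 5→∅; now {1, 2}.
Read 'a': 1→{1}, 2→{1}; now {1}.

{1}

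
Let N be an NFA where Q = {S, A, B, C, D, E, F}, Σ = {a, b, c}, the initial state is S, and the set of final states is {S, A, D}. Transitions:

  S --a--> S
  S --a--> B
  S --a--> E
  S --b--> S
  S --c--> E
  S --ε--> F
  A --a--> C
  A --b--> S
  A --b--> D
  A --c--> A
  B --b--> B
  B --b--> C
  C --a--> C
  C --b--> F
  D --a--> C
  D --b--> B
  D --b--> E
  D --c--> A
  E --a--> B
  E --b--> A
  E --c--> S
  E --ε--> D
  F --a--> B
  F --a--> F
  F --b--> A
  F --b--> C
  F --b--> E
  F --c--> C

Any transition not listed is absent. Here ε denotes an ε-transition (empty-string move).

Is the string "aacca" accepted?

Start: ε-closure({S}) = {S, F}.
Read 'a': {S, F} → {S, B, D, E, F}.
Read 'a': {S, B, D, E, F} → {S, B, C, D, E, F}.
Read 'c': {S, B, C, D, E, F} → {S, A, C, D, E, F}.
Read 'c': {S, A, C, D, E, F} → {S, A, C, D, E, F}.
Read 'a': {S, A, C, D, E, F} → {S, B, C, D, E, F}.
The final set {S, B, C, D, E, F} contains the accepting states S, D.

Yes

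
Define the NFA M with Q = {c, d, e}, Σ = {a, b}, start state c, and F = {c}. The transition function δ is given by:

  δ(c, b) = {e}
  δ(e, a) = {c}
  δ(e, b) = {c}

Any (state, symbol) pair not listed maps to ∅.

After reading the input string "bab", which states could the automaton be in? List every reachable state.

{e}

Start in {c}.
Read 'b': c→{e}; now {e}.
Read 'a': e→{c}; now {c}.
Read 'b': c→{e}; now {e}.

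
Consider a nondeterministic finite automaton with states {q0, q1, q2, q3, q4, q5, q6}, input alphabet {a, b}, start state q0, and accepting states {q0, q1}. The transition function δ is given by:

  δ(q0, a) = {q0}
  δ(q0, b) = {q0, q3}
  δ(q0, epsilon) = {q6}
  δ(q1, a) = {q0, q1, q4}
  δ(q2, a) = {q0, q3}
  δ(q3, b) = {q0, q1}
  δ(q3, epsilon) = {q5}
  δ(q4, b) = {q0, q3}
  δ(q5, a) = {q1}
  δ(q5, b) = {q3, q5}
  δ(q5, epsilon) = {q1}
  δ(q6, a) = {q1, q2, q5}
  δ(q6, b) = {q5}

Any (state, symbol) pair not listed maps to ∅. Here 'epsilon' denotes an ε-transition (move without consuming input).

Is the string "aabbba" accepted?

Start: ε-closure({q0}) = {q0, q6}.
Read 'a': q0→{q0}, q6→{q1, q2, q5}; union {q0, q1, q2, q5}; ε-closure = {q0, q1, q2, q5, q6}.
Read 'a': q0→{q0}, q1→{q0, q1, q4}, q2→{q0, q3}, q5→{q1}, q6→{q1, q2, q5}; union {q0, q1, q2, q3, q4, q5}; ε-closure = {q0, q1, q2, q3, q4, q5, q6}.
Read 'b': q0→{q0, q3}, q1→∅, q2→∅, q3→{q0, q1}, q4→{q0, q3}, q5→{q3, q5}, q6→{q5}; union {q0, q1, q3, q5}; ε-closure = {q0, q1, q3, q5, q6}.
Read 'b': q0→{q0, q3}, q1→∅, q3→{q0, q1}, q5→{q3, q5}, q6→{q5}; union {q0, q1, q3, q5}; ε-closure = {q0, q1, q3, q5, q6}.
Read 'b': q0→{q0, q3}, q1→∅, q3→{q0, q1}, q5→{q3, q5}, q6→{q5}; union {q0, q1, q3, q5}; ε-closure = {q0, q1, q3, q5, q6}.
Read 'a': q0→{q0}, q1→{q0, q1, q4}, q3→∅, q5→{q1}, q6→{q1, q2, q5}; union {q0, q1, q2, q4, q5}; ε-closure = {q0, q1, q2, q4, q5, q6}.
The final set {q0, q1, q2, q4, q5, q6} contains the accepting states q0, q1.

Yes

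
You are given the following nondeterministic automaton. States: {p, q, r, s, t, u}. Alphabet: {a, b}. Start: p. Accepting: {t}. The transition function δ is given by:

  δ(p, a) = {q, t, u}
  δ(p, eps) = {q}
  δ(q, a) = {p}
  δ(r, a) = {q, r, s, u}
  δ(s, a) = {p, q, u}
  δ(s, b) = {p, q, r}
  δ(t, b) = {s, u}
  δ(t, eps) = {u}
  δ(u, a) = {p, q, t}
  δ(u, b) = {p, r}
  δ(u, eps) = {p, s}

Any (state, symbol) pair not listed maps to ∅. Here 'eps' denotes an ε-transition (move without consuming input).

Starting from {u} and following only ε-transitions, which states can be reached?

Begin with {u}.
ε-move u → p; add p.
ε-move u → s; add s.
ε-move p → q; add q.

{p, q, s, u}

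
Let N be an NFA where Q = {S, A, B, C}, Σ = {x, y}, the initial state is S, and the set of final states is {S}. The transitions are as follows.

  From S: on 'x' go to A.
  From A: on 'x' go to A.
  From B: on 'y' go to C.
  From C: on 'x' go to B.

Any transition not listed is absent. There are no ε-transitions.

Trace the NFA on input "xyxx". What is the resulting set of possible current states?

Start in {S}.
Read 'x': S→{A}; now {A}.
Read 'y': A→∅; now ∅.
The set is empty and remains empty for the remaining 2 symbols.

∅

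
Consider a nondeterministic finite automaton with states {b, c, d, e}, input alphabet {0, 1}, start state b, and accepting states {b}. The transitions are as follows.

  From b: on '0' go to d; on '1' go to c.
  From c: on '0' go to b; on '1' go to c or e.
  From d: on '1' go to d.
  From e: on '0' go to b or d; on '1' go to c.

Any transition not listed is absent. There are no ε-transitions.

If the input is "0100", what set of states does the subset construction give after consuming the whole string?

∅

Start in {b}.
Read '0': b→{d}; now {d}.
Read '1': d→{d}; now {d}.
Read '0': d→∅; now ∅.
The set is empty and remains empty for the remaining 1 symbol.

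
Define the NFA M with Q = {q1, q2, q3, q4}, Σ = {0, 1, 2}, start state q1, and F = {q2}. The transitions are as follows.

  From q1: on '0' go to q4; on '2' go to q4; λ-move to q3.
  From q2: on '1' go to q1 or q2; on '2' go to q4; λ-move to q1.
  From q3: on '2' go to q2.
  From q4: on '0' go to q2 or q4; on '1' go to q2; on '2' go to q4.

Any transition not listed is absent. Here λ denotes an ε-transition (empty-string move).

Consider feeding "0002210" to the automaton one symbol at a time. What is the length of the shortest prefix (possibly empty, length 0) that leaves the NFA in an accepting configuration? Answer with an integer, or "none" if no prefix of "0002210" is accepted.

2

Start: ε-closure({q1}) = {q1, q3}.
Read '0': q1→{q4}, q3→∅; now {q4}.
Read '0': q4→{q2, q4}; union {q2, q4}; ε-closure = {q1, q2, q3, q4}.
None of the earlier sets intersect F, but {q1, q2, q3, q4} does.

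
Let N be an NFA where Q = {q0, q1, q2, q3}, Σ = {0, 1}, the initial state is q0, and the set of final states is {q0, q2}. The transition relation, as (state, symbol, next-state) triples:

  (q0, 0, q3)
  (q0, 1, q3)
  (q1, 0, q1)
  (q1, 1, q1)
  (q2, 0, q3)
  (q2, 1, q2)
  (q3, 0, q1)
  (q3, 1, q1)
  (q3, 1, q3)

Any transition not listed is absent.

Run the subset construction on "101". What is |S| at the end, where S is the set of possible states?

1

Start in {q0}.
Read '1': {q0} → {q3}.
Read '0': {q3} → {q1}.
Read '1': {q1} → {q1}.
That set has 1 state.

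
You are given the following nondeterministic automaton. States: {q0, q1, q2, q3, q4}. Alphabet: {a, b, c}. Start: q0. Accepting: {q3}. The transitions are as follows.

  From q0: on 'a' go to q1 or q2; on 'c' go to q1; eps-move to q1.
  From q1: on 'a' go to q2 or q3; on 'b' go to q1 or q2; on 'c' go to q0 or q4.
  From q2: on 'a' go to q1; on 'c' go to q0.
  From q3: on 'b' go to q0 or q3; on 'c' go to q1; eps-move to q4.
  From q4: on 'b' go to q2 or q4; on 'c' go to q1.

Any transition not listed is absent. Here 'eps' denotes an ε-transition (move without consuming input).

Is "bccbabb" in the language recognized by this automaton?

Start: ε-closure({q0}) = {q0, q1}.
Read 'b': {q0, q1} → {q1, q2}.
Read 'c': {q1, q2} → {q0, q1, q4}.
Read 'c': {q0, q1, q4} → {q0, q1, q4}.
Read 'b': {q0, q1, q4} → {q1, q2, q4}.
Read 'a': {q1, q2, q4} → {q1, q2, q3, q4}.
Read 'b': {q1, q2, q3, q4} → {q0, q1, q2, q3, q4}.
Read 'b': {q0, q1, q2, q3, q4} → {q0, q1, q2, q3, q4}.
The final set {q0, q1, q2, q3, q4} contains the accepting state q3.

Yes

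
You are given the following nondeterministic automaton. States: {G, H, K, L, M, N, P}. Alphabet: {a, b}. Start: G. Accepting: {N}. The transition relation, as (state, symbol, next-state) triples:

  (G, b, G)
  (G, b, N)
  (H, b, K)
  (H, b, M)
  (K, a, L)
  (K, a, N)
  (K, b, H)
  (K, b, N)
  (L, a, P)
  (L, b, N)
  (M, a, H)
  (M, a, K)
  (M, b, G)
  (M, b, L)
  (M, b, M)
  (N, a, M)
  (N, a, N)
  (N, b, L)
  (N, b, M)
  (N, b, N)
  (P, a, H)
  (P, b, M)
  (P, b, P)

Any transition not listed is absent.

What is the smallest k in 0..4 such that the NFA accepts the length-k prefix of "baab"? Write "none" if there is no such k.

1

Start in {G}.
Read 'b': G→{G, N}; now {G, N}.
None of the earlier sets intersect F, but {G, N} does.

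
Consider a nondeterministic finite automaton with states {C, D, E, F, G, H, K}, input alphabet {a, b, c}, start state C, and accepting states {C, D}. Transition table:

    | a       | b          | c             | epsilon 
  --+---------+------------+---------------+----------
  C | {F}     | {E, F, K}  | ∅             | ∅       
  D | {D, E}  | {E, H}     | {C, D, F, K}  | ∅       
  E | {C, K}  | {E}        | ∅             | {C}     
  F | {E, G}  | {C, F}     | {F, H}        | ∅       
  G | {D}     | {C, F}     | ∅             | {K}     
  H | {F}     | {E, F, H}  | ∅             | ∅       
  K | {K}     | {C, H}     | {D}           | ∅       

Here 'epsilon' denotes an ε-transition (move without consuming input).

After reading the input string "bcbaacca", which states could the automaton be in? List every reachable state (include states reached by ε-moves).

{C, D, E, F, G, K}

Start in {C}.
Read 'b': C→{E, F, K}; union {E, F, K}; ε-closure = {C, E, F, K}.
Read 'c': C→∅, E→∅, F→{F, H}, K→{D}; now {D, F, H}.
Read 'b': D→{E, H}, F→{C, F}, H→{E, F, H}; now {C, E, F, H}.
Read 'a': C→{F}, E→{C, K}, F→{E, G}, H→{F}; now {C, E, F, G, K}.
Read 'a': C→{F}, E→{C, K}, F→{E, G}, G→{D}, K→{K}; now {C, D, E, F, G, K}.
Read 'c': C→∅, D→{C, D, F, K}, E→∅, F→{F, H}, G→∅, K→{D}; now {C, D, F, H, K}.
Read 'c': C→∅, D→{C, D, F, K}, F→{F, H}, H→∅, K→{D}; now {C, D, F, H, K}.
Read 'a': C→{F}, D→{D, E}, F→{E, G}, H→{F}, K→{K}; union {D, E, F, G, K}; ε-closure = {C, D, E, F, G, K}.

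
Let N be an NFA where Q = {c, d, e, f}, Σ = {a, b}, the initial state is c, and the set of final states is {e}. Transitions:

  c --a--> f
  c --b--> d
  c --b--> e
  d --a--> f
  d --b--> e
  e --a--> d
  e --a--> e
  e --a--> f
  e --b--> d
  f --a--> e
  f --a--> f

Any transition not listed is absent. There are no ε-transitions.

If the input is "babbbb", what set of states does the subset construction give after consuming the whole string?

Start in {c}.
Read 'b': {c} → {d, e}.
Read 'a': {d, e} → {d, e, f}.
Read 'b': {d, e, f} → {d, e}.
Read 'b': {d, e} → {d, e}.
Read 'b': {d, e} → {d, e}.
Read 'b': {d, e} → {d, e}.

{d, e}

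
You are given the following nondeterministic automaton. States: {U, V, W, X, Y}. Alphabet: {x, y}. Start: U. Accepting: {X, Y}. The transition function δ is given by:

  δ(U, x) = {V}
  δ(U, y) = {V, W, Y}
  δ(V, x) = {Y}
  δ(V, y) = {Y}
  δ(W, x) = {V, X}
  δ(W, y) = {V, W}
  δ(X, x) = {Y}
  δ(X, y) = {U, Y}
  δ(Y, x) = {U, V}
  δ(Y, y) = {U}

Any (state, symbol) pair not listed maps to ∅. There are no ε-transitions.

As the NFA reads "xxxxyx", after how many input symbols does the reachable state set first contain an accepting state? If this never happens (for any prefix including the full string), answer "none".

2

Start in {U}.
Read 'x': U→{V}; now {V}.
Read 'x': V→{Y}; now {Y}.
None of the earlier sets intersect F, but {Y} does.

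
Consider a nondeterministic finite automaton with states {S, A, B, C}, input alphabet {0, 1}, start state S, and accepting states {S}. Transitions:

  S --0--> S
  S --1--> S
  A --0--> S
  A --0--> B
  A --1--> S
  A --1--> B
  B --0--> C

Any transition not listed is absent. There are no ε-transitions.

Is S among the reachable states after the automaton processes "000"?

Yes

Start in {S}.
Read '0': {S} → {S}.
Read '0': {S} → {S}.
Read '0': {S} → {S}.
State S is in {S}.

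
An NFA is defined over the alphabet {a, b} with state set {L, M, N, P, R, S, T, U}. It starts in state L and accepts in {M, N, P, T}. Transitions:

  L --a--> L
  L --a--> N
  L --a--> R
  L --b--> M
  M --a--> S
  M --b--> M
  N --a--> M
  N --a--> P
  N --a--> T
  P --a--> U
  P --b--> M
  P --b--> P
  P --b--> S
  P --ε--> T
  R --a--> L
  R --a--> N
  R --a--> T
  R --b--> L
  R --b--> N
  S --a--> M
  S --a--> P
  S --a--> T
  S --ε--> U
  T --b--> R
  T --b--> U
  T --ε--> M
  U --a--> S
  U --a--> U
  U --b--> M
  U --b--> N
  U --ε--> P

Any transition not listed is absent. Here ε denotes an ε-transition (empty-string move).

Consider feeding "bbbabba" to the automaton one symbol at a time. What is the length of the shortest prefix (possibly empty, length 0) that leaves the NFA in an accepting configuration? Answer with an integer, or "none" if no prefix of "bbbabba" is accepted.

Start in {L}.
Read 'b': L→{M}; now {M}.
None of the earlier sets intersect F, but {M} does.

1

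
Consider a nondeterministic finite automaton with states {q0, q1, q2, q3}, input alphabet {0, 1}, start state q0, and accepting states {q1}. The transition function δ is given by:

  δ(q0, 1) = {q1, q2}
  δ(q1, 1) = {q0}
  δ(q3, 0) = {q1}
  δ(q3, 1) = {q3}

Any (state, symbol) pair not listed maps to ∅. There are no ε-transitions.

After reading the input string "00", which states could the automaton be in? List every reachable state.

Start in {q0}.
Read '0': q0→∅; now ∅.
The set is empty and remains empty for the remaining 1 symbol.

∅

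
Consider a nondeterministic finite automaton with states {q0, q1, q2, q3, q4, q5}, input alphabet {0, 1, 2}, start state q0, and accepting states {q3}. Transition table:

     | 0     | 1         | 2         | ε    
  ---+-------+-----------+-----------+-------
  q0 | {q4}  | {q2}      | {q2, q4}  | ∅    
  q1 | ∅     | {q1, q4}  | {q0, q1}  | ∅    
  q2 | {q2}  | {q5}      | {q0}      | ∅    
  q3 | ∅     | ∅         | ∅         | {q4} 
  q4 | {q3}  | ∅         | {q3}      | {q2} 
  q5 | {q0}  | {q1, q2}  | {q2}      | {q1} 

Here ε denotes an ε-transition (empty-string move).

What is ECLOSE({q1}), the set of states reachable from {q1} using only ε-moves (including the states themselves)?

{q1}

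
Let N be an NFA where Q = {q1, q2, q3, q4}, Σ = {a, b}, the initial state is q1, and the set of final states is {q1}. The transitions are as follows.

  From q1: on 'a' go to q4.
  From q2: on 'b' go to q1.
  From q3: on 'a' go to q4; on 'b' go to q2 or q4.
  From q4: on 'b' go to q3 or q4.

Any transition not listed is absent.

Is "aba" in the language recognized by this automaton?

Start in {q1}.
Read 'a': q1→{q4}; now {q4}.
Read 'b': q4→{q3, q4}; now {q3, q4}.
Read 'a': q3→{q4}, q4→∅; now {q4}.
The final set {q4} contains no accepting state.

No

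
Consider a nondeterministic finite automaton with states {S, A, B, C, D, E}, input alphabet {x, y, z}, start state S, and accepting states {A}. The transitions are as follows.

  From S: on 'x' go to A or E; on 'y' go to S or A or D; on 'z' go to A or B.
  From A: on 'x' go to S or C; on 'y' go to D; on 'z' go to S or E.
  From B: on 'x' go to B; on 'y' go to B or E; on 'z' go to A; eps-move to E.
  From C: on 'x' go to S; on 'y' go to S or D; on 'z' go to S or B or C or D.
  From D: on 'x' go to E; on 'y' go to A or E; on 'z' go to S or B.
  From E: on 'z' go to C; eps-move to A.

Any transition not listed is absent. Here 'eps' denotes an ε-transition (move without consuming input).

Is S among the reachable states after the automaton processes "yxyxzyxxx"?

Yes

Start in {S}.
Read 'y': S→{S, A, D}; now {S, A, D}.
Read 'x': S→{A, E}, A→{S, C}, D→{E}; now {S, A, C, E}.
Read 'y': S→{S, A, D}, A→{D}, C→{S, D}, E→∅; now {S, A, D}.
Read 'x': S→{A, E}, A→{S, C}, D→{E}; now {S, A, C, E}.
Read 'z': S→{A, B}, A→{S, E}, C→{S, B, C, D}, E→{C}; now {S, A, B, C, D, E}.
Read 'y': S→{S, A, D}, A→{D}, B→{B, E}, C→{S, D}, D→{A, E}, E→∅; now {S, A, B, D, E}.
Read 'x': S→{A, E}, A→{S, C}, B→{B}, D→{E}, E→∅; now {S, A, B, C, E}.
Read 'x': S→{A, E}, A→{S, C}, B→{B}, C→{S}, E→∅; now {S, A, B, C, E}.
Read 'x': S→{A, E}, A→{S, C}, B→{B}, C→{S}, E→∅; now {S, A, B, C, E}.
State S is in {S, A, B, C, E}.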